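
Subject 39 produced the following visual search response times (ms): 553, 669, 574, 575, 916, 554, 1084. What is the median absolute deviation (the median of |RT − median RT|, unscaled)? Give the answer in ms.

Sorted: 553, 554, 574, 575, 669, 916, 1084 → median = 575
|x − 575|: 22, 94, 1, 0, 341, 21, 509
Sorted deviations: 0, 1, 21, 22, 94, 341, 509 → MAD = 22

22 ms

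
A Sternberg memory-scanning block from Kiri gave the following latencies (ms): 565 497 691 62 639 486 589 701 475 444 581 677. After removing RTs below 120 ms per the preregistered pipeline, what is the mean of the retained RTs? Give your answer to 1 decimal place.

Excluded: 62
Retained (n=11): Σ = 6345
Mean = 6345/11 = 576.8182

576.8 ms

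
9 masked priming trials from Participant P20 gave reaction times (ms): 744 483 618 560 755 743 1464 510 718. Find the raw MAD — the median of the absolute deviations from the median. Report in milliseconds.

Sorted: 483, 510, 560, 618, 718, 743, 744, 755, 1464 → median = 718
|x − 718|: 26, 235, 100, 158, 37, 25, 746, 208, 0
Sorted deviations: 0, 25, 26, 37, 100, 158, 208, 235, 746 → MAD = 100

100 ms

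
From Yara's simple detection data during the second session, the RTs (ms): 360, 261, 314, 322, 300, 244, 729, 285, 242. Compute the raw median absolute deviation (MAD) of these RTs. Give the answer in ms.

39 ms

Sorted: 242, 244, 261, 285, 300, 314, 322, 360, 729 → median = 300
|x − 300|: 60, 39, 14, 22, 0, 56, 429, 15, 58
Sorted deviations: 0, 14, 15, 22, 39, 56, 58, 60, 429 → MAD = 39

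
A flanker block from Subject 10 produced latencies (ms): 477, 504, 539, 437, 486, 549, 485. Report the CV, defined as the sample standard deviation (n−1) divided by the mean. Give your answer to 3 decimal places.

0.077

n = 7, Σ = 3477, M = 496.7143
Σ(x−M)² = 8781.429; s = √(8781.429/6) = 38.2567
CV = 38.2567 / 496.7143 = 0.07702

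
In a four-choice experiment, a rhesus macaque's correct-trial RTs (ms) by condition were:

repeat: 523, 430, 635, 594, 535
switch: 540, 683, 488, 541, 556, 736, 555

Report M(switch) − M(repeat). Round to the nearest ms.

M(repeat) = 2717/5 = 543.400
M(switch) = 4099/7 = 585.571
Difference = 585.571 − 543.400 = 42.171 ms

42 ms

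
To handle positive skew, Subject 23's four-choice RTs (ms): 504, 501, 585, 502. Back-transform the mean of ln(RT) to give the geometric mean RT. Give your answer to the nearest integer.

522 ms

ln(RT): 6.2226, 6.2166, 6.3716, 6.2186
Mean ln(RT) = 25.0294/4 = 6.25735
Geometric mean = exp(6.25735) = 521.83 ms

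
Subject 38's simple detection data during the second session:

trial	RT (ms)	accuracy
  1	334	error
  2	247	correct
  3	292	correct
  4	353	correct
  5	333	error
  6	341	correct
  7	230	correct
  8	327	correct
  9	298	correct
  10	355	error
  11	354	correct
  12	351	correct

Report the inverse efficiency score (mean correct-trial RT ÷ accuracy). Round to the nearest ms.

Correct trials (n=9): 247, 292, 353, 341, 230, 327, 298, 354, 351
Mean correct RT = 2793/9 = 310.3333 ms
Proportion correct = 9/12
IES = 310.3333 / (9/12) = 413.778 ms

414 ms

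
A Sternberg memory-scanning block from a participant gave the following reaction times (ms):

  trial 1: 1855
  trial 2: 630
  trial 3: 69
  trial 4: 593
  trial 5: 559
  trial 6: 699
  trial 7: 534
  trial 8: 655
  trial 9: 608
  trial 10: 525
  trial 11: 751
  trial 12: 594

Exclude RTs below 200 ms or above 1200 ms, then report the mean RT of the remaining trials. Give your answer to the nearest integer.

Excluded: 69, 1855
Retained (n=10): Σ = 6148
Mean = 6148/10 = 614.8000

615 ms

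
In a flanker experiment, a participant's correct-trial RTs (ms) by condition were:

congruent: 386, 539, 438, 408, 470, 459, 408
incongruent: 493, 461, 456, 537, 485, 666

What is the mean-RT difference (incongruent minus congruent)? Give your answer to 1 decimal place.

72.3 ms

M(congruent) = 3108/7 = 444.000
M(incongruent) = 3098/6 = 516.333
Difference = 516.333 − 444.000 = 72.333 ms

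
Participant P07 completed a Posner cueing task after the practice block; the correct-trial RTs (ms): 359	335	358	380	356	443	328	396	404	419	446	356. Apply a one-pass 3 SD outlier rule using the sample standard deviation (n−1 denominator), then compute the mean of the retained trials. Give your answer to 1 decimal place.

n = 12, ΣRT = 4580, M = 381.667
Σ(x−M)² = 17450.67; s = √(17450.67/11) = 39.830
Cutoffs: 381.667 ± 3·39.830 → [262.2, 501.2]
No RTs fall outside the cutoffs; all 12 retained. Mean = 4580/12 = 381.667

381.7 ms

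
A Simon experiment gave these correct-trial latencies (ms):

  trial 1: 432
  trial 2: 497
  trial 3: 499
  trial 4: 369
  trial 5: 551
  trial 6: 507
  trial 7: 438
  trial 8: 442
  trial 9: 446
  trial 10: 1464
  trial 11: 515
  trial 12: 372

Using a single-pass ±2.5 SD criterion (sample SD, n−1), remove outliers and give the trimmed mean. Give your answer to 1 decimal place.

n = 12, ΣRT = 6532, M = 544.333
Σ(x−M)² = 956888.67; s = √(956888.67/11) = 294.940
Cutoffs: 544.333 ± 2.5·294.940 → [-193.0, 1281.7]
Outside: 1464 → excluded.
Retained (n=11): Σ = 5068, mean = 5068/11 = 460.727

460.7 ms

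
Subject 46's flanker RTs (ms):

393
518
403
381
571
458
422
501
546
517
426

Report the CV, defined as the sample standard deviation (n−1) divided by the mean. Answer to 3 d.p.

0.142

n = 11, Σ = 5136, M = 466.9091
Σ(x−M)² = 44068.909; s = √(44068.909/10) = 66.3844
CV = 66.3844 / 466.9091 = 0.14218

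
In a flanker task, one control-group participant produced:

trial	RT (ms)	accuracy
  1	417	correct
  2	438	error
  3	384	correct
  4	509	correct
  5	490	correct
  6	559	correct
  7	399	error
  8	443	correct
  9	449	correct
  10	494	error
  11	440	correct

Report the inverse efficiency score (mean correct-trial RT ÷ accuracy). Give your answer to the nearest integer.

634 ms

Correct trials (n=8): 417, 384, 509, 490, 559, 443, 449, 440
Mean correct RT = 3691/8 = 461.3750 ms
Proportion correct = 8/11
IES = 461.3750 / (8/11) = 634.391 ms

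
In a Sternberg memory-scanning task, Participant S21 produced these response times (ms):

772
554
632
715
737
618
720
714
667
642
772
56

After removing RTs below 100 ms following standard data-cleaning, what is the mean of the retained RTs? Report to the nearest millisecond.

Excluded: 56
Retained (n=11): Σ = 7543
Mean = 7543/11 = 685.7273

686 ms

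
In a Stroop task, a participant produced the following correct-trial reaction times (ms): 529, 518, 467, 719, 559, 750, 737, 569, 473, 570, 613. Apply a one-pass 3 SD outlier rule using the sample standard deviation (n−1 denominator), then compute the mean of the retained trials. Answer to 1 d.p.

n = 11, ΣRT = 6504, M = 591.273
Σ(x−M)² = 103886.18; s = √(103886.18/10) = 101.925
Cutoffs: 591.273 ± 3·101.925 → [285.5, 897.0]
No RTs fall outside the cutoffs; all 11 retained. Mean = 6504/11 = 591.273

591.3 ms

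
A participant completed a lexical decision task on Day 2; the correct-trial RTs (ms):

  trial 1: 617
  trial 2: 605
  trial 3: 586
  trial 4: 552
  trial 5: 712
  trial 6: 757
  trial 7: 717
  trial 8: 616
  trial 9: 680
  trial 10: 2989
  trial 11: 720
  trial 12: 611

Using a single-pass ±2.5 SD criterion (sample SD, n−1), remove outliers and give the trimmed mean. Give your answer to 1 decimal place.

n = 12, ΣRT = 10162, M = 846.833
Σ(x−M)² = 5051073.67; s = √(5051073.67/11) = 677.634
Cutoffs: 846.833 ± 2.5·677.634 → [-847.3, 2540.9]
Outside: 2989 → excluded.
Retained (n=11): Σ = 7173, mean = 7173/11 = 652.091

652.1 ms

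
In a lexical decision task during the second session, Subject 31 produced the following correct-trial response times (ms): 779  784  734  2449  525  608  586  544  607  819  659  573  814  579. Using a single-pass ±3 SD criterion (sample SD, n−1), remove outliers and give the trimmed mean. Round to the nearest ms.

662 ms

n = 14, ΣRT = 11060, M = 790.000
Σ(x−M)² = 3104732.00; s = √(3104732.00/13) = 488.698
Cutoffs: 790.000 ± 3·488.698 → [-676.1, 2256.1]
Outside: 2449 → excluded.
Retained (n=13): Σ = 8611, mean = 8611/13 = 662.385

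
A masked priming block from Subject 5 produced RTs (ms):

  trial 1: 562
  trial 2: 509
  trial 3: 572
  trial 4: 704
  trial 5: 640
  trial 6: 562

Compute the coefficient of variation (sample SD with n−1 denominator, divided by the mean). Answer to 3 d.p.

0.117

n = 6, Σ = 3549, M = 591.5000
Σ(x−M)² = 23935.500; s = √(23935.500/5) = 69.1889
CV = 69.1889 / 591.5000 = 0.11697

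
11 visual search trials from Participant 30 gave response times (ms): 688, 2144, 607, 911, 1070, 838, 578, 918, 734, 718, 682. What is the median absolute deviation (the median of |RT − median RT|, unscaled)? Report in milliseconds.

127 ms

Sorted: 578, 607, 682, 688, 718, 734, 838, 911, 918, 1070, 2144 → median = 734
|x − 734|: 46, 1410, 127, 177, 336, 104, 156, 184, 0, 16, 52
Sorted deviations: 0, 16, 46, 52, 104, 127, 156, 177, 184, 336, 1410 → MAD = 127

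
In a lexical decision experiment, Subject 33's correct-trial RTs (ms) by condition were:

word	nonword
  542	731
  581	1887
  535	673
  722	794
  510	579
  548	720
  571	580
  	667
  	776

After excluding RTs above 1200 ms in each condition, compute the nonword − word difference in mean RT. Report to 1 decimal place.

nonword: exclude 1887
M(word) = 4009/7 = 572.714
M(nonword) = 5520/8 = 690.000
Difference = 690.000 − 572.714 = 117.286 ms

117.3 ms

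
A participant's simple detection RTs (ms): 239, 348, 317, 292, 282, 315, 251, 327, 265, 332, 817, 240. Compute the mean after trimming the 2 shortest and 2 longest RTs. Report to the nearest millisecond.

298 ms

Sorted: 239, 240, 251, 265, 282, 292, 315, 317, 327, 332, 348, 817
Drop lowest 2 (239, 240) and highest 2 (348, 817)
Remaining (n=8): Σ = 2381, mean = 2381/8 = 297.625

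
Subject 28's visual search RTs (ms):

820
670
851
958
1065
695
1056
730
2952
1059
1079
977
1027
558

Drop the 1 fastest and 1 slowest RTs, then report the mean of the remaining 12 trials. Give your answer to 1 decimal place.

915.6 ms

Sorted: 558, 670, 695, 730, 820, 851, 958, 977, 1027, 1056, 1059, 1065, 1079, 2952
Drop lowest 1 (558) and highest 1 (2952)
Remaining (n=12): Σ = 10987, mean = 10987/12 = 915.583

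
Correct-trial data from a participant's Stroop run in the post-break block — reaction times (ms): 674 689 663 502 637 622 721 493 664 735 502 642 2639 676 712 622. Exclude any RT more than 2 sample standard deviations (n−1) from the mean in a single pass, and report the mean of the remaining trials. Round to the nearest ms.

n = 16, ΣRT = 12193, M = 762.062
Σ(x−M)² = 3844698.94; s = √(3844698.94/15) = 506.274
Cutoffs: 762.062 ± 2·506.274 → [-250.5, 1774.6]
Outside: 2639 → excluded.
Retained (n=15): Σ = 9554, mean = 9554/15 = 636.933

637 ms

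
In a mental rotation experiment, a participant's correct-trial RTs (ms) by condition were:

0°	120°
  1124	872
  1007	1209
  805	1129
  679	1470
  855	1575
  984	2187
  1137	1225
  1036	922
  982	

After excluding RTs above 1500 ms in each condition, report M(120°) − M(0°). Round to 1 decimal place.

181.3 ms

120°: exclude 1575, 2187
M(0°) = 8609/9 = 956.556
M(120°) = 6827/6 = 1137.833
Difference = 1137.833 − 956.556 = 181.278 ms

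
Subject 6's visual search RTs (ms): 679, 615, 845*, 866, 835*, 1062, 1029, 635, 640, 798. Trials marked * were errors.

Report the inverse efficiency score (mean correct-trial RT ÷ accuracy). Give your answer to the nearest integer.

988 ms

Correct trials (n=8): 679, 615, 866, 1062, 1029, 635, 640, 798
Mean correct RT = 6324/8 = 790.5000 ms
Proportion correct = 8/10
IES = 790.5000 / (8/10) = 988.125 ms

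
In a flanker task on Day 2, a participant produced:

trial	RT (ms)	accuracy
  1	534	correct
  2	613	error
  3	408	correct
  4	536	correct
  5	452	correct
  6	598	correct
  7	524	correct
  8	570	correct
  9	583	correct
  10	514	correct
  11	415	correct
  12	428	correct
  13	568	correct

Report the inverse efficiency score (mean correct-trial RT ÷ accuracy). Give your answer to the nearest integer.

Correct trials (n=12): 534, 408, 536, 452, 598, 524, 570, 583, 514, 415, 428, 568
Mean correct RT = 6130/12 = 510.8333 ms
Proportion correct = 12/13
IES = 510.8333 / (12/13) = 553.403 ms

553 ms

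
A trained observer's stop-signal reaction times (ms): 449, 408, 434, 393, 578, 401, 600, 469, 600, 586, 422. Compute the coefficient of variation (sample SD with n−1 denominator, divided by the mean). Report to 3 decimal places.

n = 11, Σ = 5340, M = 485.4545
Σ(x−M)² = 74868.727; s = √(74868.727/10) = 86.5267
CV = 86.5267 / 485.4545 = 0.17824

0.178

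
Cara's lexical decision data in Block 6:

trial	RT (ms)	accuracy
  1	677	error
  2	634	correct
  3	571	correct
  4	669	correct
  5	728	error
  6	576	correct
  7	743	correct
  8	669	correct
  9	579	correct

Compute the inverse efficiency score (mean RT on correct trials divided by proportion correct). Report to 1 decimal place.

Correct trials (n=7): 634, 571, 669, 576, 743, 669, 579
Mean correct RT = 4441/7 = 634.4286 ms
Proportion correct = 7/9
IES = 634.4286 / (7/9) = 815.694 ms

815.7 ms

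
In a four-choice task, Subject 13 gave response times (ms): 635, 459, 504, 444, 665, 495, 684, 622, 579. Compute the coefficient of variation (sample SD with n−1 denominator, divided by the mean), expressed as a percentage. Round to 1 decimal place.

16.2%

n = 9, Σ = 5087, M = 565.2222
Σ(x−M)² = 67003.556; s = √(67003.556/8) = 91.5175
CV = 91.5175 / 565.2222 = 0.16191 = 16.191%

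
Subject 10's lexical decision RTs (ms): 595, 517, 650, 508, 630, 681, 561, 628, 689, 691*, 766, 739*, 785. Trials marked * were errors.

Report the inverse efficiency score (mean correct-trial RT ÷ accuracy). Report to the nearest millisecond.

Correct trials (n=11): 595, 517, 650, 508, 630, 681, 561, 628, 689, 766, 785
Mean correct RT = 7010/11 = 637.2727 ms
Proportion correct = 11/13
IES = 637.2727 / (11/13) = 753.140 ms

753 ms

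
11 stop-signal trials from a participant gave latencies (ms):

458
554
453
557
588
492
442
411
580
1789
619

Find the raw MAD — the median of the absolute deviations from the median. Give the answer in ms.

65 ms

Sorted: 411, 442, 453, 458, 492, 554, 557, 580, 588, 619, 1789 → median = 554
|x − 554|: 96, 0, 101, 3, 34, 62, 112, 143, 26, 1235, 65
Sorted deviations: 0, 3, 26, 34, 62, 65, 96, 101, 112, 143, 1235 → MAD = 65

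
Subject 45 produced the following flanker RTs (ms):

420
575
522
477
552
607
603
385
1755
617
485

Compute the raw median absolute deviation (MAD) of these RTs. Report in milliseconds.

65 ms

Sorted: 385, 420, 477, 485, 522, 552, 575, 603, 607, 617, 1755 → median = 552
|x − 552|: 132, 23, 30, 75, 0, 55, 51, 167, 1203, 65, 67
Sorted deviations: 0, 23, 30, 51, 55, 65, 67, 75, 132, 167, 1203 → MAD = 65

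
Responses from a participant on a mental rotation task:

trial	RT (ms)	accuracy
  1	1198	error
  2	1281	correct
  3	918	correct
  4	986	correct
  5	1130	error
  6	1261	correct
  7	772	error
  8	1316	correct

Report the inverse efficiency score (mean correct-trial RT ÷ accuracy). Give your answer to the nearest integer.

1844 ms

Correct trials (n=5): 1281, 918, 986, 1261, 1316
Mean correct RT = 5762/5 = 1152.4000 ms
Proportion correct = 5/8
IES = 1152.4000 / (5/8) = 1843.840 ms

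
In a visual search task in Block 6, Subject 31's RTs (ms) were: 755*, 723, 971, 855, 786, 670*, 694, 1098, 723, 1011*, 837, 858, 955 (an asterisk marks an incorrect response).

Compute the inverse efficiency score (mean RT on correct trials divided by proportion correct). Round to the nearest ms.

1105 ms

Correct trials (n=10): 723, 971, 855, 786, 694, 1098, 723, 837, 858, 955
Mean correct RT = 8500/10 = 850.0000 ms
Proportion correct = 10/13
IES = 850.0000 / (10/13) = 1105.000 ms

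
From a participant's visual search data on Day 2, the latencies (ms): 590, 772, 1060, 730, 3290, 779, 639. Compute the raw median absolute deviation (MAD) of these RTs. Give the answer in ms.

133 ms

Sorted: 590, 639, 730, 772, 779, 1060, 3290 → median = 772
|x − 772|: 182, 0, 288, 42, 2518, 7, 133
Sorted deviations: 0, 7, 42, 133, 182, 288, 2518 → MAD = 133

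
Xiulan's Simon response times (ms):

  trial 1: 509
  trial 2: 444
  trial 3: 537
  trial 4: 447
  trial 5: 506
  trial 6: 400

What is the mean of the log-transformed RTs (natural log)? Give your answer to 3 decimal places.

ln(RT): 6.2324, 6.0958, 6.2860, 6.1026, 6.2265, 5.9915
Σ ln(RT) = 36.9348
Mean = 36.9348/6 = 6.15581

6.156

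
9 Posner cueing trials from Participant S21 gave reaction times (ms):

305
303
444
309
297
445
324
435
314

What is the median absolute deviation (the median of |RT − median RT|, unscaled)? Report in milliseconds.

Sorted: 297, 303, 305, 309, 314, 324, 435, 444, 445 → median = 314
|x − 314|: 9, 11, 130, 5, 17, 131, 10, 121, 0
Sorted deviations: 0, 5, 9, 10, 11, 17, 121, 130, 131 → MAD = 11

11 ms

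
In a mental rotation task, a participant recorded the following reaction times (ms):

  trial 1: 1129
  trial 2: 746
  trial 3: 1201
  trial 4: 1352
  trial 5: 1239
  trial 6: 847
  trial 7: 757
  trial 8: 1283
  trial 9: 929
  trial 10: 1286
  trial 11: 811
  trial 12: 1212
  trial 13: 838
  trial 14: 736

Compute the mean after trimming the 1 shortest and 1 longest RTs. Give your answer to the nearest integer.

Sorted: 736, 746, 757, 811, 838, 847, 929, 1129, 1201, 1212, 1239, 1283, 1286, 1352
Drop lowest 1 (736) and highest 1 (1352)
Remaining (n=12): Σ = 12278, mean = 12278/12 = 1023.167

1023 ms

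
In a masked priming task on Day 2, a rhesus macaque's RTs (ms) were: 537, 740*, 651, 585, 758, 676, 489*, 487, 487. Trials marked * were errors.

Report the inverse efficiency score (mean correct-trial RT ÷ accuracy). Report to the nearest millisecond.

768 ms

Correct trials (n=7): 537, 651, 585, 758, 676, 487, 487
Mean correct RT = 4181/7 = 597.2857 ms
Proportion correct = 7/9
IES = 597.2857 / (7/9) = 767.939 ms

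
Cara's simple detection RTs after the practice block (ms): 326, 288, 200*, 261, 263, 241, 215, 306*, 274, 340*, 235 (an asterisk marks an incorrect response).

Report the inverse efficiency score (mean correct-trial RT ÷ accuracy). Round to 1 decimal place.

361.5 ms

Correct trials (n=8): 326, 288, 261, 263, 241, 215, 274, 235
Mean correct RT = 2103/8 = 262.8750 ms
Proportion correct = 8/11
IES = 262.8750 / (8/11) = 361.453 ms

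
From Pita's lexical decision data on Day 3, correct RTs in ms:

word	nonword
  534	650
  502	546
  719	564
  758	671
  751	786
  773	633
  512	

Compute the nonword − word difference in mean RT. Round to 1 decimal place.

-8.2 ms

M(word) = 4549/7 = 649.857
M(nonword) = 3850/6 = 641.667
Difference = 641.667 − 649.857 = -8.190 ms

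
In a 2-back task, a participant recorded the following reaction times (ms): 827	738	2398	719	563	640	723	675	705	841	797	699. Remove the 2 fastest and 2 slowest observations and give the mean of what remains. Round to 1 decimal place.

Sorted: 563, 640, 675, 699, 705, 719, 723, 738, 797, 827, 841, 2398
Drop lowest 2 (563, 640) and highest 2 (841, 2398)
Remaining (n=8): Σ = 5883, mean = 5883/8 = 735.375

735.4 ms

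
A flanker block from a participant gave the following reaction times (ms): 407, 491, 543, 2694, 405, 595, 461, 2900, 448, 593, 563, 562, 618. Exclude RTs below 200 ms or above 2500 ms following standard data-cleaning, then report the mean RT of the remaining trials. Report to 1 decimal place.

Excluded: 2694, 2900
Retained (n=11): Σ = 5686
Mean = 5686/11 = 516.9091

516.9 ms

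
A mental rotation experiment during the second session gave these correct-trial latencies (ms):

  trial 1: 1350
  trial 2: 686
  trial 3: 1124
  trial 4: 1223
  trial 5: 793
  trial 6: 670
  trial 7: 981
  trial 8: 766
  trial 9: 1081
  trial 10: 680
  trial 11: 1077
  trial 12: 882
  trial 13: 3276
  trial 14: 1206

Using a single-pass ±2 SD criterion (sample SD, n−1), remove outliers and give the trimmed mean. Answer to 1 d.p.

963.0 ms

n = 14, ΣRT = 15795, M = 1128.214
Σ(x−M)² = 5614348.36; s = √(5614348.36/13) = 657.170
Cutoffs: 1128.214 ± 2·657.170 → [-186.1, 2442.6]
Outside: 3276 → excluded.
Retained (n=13): Σ = 12519, mean = 12519/13 = 963.000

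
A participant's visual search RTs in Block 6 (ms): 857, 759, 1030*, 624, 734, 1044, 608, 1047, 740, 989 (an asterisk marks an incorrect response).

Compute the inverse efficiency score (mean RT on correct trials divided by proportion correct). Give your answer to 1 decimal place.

Correct trials (n=9): 857, 759, 624, 734, 1044, 608, 1047, 740, 989
Mean correct RT = 7402/9 = 822.4444 ms
Proportion correct = 9/10
IES = 822.4444 / (9/10) = 913.827 ms

913.8 ms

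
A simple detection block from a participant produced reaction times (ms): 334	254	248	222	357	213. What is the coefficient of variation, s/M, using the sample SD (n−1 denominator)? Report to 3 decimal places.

n = 6, Σ = 1628, M = 271.3333
Σ(x−M)² = 17947.333; s = √(17947.333/5) = 59.9122
CV = 59.9122 / 271.3333 = 0.22081

0.221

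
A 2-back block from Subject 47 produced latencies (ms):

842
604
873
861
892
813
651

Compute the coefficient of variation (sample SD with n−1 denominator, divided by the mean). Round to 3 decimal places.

0.146

n = 7, Σ = 5536, M = 790.8571
Σ(x−M)² = 79478.857; s = √(79478.857/6) = 115.0933
CV = 115.0933 / 790.8571 = 0.14553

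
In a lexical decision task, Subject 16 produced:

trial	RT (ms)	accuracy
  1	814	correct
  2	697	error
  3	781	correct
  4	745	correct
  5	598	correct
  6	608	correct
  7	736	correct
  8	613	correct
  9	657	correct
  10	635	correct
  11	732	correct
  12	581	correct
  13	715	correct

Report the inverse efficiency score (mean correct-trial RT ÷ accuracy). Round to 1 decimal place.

Correct trials (n=12): 814, 781, 745, 598, 608, 736, 613, 657, 635, 732, 581, 715
Mean correct RT = 8215/12 = 684.5833 ms
Proportion correct = 12/13
IES = 684.5833 / (12/13) = 741.632 ms

741.6 ms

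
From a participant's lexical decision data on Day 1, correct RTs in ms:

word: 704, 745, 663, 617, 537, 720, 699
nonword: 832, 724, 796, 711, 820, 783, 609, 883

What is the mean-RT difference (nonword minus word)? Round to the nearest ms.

100 ms

M(word) = 4685/7 = 669.286
M(nonword) = 6158/8 = 769.750
Difference = 769.750 − 669.286 = 100.464 ms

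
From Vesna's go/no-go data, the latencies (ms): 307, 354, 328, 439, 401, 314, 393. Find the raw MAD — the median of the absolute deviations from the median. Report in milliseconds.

Sorted: 307, 314, 328, 354, 393, 401, 439 → median = 354
|x − 354|: 47, 0, 26, 85, 47, 40, 39
Sorted deviations: 0, 26, 39, 40, 47, 47, 85 → MAD = 40

40 ms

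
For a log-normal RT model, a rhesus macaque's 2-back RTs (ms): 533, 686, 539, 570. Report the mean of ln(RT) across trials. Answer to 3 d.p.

ln(RT): 6.2785, 6.5309, 6.2897, 6.3456
Σ ln(RT) = 25.4448
Mean = 25.4448/4 = 6.36119

6.361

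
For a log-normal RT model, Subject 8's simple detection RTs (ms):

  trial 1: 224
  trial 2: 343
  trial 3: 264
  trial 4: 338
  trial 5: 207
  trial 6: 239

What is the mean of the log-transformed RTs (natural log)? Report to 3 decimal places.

ln(RT): 5.4116, 5.8377, 5.5759, 5.8230, 5.3327, 5.4765
Σ ln(RT) = 33.4576
Mean = 33.4576/6 = 5.57626

5.576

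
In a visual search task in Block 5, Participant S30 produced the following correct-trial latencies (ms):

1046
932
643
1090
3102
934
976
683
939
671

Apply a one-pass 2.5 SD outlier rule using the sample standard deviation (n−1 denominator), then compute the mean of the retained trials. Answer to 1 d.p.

879.3 ms

n = 10, ΣRT = 11016, M = 1101.600
Σ(x−M)² = 4674850.40; s = √(4674850.40/9) = 720.713
Cutoffs: 1101.600 ± 2.5·720.713 → [-700.2, 2903.4]
Outside: 3102 → excluded.
Retained (n=9): Σ = 7914, mean = 7914/9 = 879.333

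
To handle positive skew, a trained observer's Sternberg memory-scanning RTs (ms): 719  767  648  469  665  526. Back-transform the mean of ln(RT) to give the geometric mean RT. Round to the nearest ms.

ln(RT): 6.5779, 6.6425, 6.4739, 6.1506, 6.4998, 6.2653
Mean ln(RT) = 38.6099/6 = 6.43499
Geometric mean = exp(6.43499) = 623.28 ms

623 ms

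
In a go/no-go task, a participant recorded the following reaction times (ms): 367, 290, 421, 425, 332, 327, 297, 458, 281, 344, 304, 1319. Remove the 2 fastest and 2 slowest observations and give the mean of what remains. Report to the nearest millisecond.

Sorted: 281, 290, 297, 304, 327, 332, 344, 367, 421, 425, 458, 1319
Drop lowest 2 (281, 290) and highest 2 (458, 1319)
Remaining (n=8): Σ = 2817, mean = 2817/8 = 352.125

352 ms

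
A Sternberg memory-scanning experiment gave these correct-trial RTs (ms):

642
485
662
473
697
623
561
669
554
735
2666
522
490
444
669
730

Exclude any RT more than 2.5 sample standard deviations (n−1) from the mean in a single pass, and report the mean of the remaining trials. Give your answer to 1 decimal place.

597.1 ms

n = 16, ΣRT = 11622, M = 726.375
Σ(x−M)² = 4148529.75; s = √(4148529.75/15) = 525.898
Cutoffs: 726.375 ± 2.5·525.898 → [-588.4, 2041.1]
Outside: 2666 → excluded.
Retained (n=15): Σ = 8956, mean = 8956/15 = 597.067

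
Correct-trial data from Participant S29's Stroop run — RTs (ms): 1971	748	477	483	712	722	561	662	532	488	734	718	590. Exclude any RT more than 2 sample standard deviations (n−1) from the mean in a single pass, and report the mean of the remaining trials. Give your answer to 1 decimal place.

618.9 ms

n = 13, ΣRT = 9398, M = 722.923
Σ(x−M)² = 1815872.92; s = √(1815872.92/12) = 389.002
Cutoffs: 722.923 ± 2·389.002 → [-55.1, 1500.9]
Outside: 1971 → excluded.
Retained (n=12): Σ = 7427, mean = 7427/12 = 618.917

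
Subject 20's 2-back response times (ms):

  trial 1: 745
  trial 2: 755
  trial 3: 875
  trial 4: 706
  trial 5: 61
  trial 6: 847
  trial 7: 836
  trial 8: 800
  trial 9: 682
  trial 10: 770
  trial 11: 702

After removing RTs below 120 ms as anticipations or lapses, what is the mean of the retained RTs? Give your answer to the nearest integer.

772 ms

Excluded: 61
Retained (n=10): Σ = 7718
Mean = 7718/10 = 771.8000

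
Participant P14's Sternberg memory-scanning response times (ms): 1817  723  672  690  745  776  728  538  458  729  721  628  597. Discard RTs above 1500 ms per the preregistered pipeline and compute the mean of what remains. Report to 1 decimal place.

667.1 ms

Excluded: 1817
Retained (n=12): Σ = 8005
Mean = 8005/12 = 667.0833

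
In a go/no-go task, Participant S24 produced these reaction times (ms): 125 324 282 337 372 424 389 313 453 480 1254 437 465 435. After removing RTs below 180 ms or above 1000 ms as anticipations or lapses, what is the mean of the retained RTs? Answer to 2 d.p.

392.58 ms

Excluded: 125, 1254
Retained (n=12): Σ = 4711
Mean = 4711/12 = 392.5833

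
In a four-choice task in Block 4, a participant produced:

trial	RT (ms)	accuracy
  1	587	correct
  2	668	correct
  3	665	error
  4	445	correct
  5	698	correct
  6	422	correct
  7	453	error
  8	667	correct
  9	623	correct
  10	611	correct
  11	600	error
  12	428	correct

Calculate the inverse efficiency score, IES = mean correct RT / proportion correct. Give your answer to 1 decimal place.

Correct trials (n=9): 587, 668, 445, 698, 422, 667, 623, 611, 428
Mean correct RT = 5149/9 = 572.1111 ms
Proportion correct = 9/12
IES = 572.1111 / (9/12) = 762.815 ms

762.8 ms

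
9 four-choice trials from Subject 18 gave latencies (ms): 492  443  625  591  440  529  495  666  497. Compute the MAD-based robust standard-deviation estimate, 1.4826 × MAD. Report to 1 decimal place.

80.1 ms

Sorted: 440, 443, 492, 495, 497, 529, 591, 625, 666 → median = 497
|x − 497| sorted: 0, 2, 5, 32, 54, 57, 94, 128, 169 → MAD = 54
Robust SD ≈ 1.4826 × 54 = 80.060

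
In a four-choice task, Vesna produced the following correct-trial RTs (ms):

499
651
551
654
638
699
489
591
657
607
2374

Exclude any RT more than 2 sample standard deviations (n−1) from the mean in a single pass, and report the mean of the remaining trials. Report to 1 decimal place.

603.6 ms

n = 11, ΣRT = 8410, M = 764.545
Σ(x−M)² = 2894312.73; s = √(2894312.73/10) = 537.988
Cutoffs: 764.545 ± 2·537.988 → [-311.4, 1840.5]
Outside: 2374 → excluded.
Retained (n=10): Σ = 6036, mean = 6036/10 = 603.600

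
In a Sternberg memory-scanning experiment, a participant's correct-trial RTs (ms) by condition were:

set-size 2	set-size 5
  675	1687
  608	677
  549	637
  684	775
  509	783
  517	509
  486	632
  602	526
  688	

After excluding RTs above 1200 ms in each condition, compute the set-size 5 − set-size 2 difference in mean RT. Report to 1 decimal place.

set-size 5: exclude 1687
M(set-size 2) = 5318/9 = 590.889
M(set-size 5) = 4539/7 = 648.429
Difference = 648.429 − 590.889 = 57.540 ms

57.5 ms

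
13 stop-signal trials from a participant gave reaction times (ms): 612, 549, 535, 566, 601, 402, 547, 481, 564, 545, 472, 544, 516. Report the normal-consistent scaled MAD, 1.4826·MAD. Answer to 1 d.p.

31.1 ms

Sorted: 402, 472, 481, 516, 535, 544, 545, 547, 549, 564, 566, 601, 612 → median = 545
|x − 545| sorted: 0, 1, 2, 4, 10, 19, 21, 29, 56, 64, 67, 73, 143 → MAD = 21
Robust SD ≈ 1.4826 × 21 = 31.135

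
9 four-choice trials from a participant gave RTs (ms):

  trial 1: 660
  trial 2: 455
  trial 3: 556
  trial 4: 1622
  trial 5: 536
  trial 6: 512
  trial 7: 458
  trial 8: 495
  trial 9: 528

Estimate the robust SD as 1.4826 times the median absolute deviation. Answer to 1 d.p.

Sorted: 455, 458, 495, 512, 528, 536, 556, 660, 1622 → median = 528
|x − 528| sorted: 0, 8, 16, 28, 33, 70, 73, 132, 1094 → MAD = 33
Robust SD ≈ 1.4826 × 33 = 48.926

48.9 ms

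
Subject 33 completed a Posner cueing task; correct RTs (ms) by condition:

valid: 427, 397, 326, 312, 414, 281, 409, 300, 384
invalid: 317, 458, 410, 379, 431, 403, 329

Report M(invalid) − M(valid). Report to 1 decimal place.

28.5 ms

M(valid) = 3250/9 = 361.111
M(invalid) = 2727/7 = 389.571
Difference = 389.571 − 361.111 = 28.460 ms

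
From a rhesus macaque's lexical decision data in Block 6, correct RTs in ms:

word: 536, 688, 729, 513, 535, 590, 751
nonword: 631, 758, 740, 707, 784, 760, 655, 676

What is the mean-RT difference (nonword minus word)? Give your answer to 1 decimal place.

93.6 ms

M(word) = 4342/7 = 620.286
M(nonword) = 5711/8 = 713.875
Difference = 713.875 − 620.286 = 93.589 ms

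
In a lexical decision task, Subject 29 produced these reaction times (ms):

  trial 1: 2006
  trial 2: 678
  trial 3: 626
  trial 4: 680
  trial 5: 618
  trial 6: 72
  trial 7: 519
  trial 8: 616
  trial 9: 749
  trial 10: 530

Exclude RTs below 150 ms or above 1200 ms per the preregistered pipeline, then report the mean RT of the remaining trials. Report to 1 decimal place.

627.0 ms

Excluded: 72, 2006
Retained (n=8): Σ = 5016
Mean = 5016/8 = 627.0000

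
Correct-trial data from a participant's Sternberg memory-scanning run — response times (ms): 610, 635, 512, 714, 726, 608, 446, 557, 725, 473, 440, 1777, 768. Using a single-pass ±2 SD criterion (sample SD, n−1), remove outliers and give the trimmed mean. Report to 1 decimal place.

n = 13, ΣRT = 8991, M = 691.615
Σ(x−M)² = 1425363.08; s = √(1425363.08/12) = 344.645
Cutoffs: 691.615 ± 2·344.645 → [2.3, 1380.9]
Outside: 1777 → excluded.
Retained (n=12): Σ = 7214, mean = 7214/12 = 601.167

601.2 ms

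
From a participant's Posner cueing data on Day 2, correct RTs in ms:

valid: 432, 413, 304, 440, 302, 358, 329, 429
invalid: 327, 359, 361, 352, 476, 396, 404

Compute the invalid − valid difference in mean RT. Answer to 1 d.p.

M(valid) = 3007/8 = 375.875
M(invalid) = 2675/7 = 382.143
Difference = 382.143 − 375.875 = 6.268 ms

6.3 ms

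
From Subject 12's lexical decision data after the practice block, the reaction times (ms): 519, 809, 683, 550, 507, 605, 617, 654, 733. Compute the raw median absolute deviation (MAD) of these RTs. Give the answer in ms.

Sorted: 507, 519, 550, 605, 617, 654, 683, 733, 809 → median = 617
|x − 617|: 98, 192, 66, 67, 110, 12, 0, 37, 116
Sorted deviations: 0, 12, 37, 66, 67, 98, 110, 116, 192 → MAD = 67

67 ms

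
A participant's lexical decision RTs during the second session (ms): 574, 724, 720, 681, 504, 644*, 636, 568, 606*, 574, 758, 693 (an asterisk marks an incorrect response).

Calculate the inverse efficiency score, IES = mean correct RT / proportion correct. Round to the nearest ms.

772 ms

Correct trials (n=10): 574, 724, 720, 681, 504, 636, 568, 574, 758, 693
Mean correct RT = 6432/10 = 643.2000 ms
Proportion correct = 10/12
IES = 643.2000 / (10/12) = 771.840 ms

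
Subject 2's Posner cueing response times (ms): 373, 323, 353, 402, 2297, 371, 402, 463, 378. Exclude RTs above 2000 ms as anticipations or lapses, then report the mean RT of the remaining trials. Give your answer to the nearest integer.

Excluded: 2297
Retained (n=8): Σ = 3065
Mean = 3065/8 = 383.1250

383 ms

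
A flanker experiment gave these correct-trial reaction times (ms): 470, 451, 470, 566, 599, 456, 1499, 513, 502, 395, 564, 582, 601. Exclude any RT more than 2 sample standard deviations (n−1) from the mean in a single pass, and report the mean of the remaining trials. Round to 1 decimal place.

514.1 ms

n = 13, ΣRT = 7668, M = 589.846
Σ(x−M)² = 945573.69; s = √(945573.69/12) = 280.709
Cutoffs: 589.846 ± 2·280.709 → [28.4, 1151.3]
Outside: 1499 → excluded.
Retained (n=12): Σ = 6169, mean = 6169/12 = 514.083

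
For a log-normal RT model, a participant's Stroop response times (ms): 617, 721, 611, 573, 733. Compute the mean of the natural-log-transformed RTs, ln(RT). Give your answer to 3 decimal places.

6.474

ln(RT): 6.4249, 6.5806, 6.4151, 6.3509, 6.5971
Σ ln(RT) = 32.3686
Mean = 32.3686/5 = 6.47373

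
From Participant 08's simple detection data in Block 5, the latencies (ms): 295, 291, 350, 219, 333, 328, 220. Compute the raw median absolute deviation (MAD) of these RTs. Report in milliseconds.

Sorted: 219, 220, 291, 295, 328, 333, 350 → median = 295
|x − 295|: 0, 4, 55, 76, 38, 33, 75
Sorted deviations: 0, 4, 33, 38, 55, 75, 76 → MAD = 38

38 ms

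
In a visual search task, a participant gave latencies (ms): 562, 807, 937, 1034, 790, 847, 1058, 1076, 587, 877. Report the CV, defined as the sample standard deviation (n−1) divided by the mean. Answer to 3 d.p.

0.211

n = 10, Σ = 8575, M = 857.5000
Σ(x−M)² = 293502.500; s = √(293502.500/9) = 180.5862
CV = 180.5862 / 857.5000 = 0.21060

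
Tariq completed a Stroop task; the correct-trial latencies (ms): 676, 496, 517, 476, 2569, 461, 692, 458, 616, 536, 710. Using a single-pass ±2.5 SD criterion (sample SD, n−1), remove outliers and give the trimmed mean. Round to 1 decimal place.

563.8 ms

n = 11, ΣRT = 8207, M = 746.091
Σ(x−M)² = 3745450.91; s = √(3745450.91/10) = 612.001
Cutoffs: 746.091 ± 2.5·612.001 → [-783.9, 2276.1]
Outside: 2569 → excluded.
Retained (n=10): Σ = 5638, mean = 5638/10 = 563.800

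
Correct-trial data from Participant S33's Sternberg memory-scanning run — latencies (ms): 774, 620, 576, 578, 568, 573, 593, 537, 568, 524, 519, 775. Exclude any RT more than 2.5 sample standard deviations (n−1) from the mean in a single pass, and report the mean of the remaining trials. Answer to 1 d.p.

600.4 ms

n = 12, ΣRT = 7205, M = 600.417
Σ(x−M)² = 81490.92; s = √(81490.92/11) = 86.071
Cutoffs: 600.417 ± 2.5·86.071 → [385.2, 815.6]
No RTs fall outside the cutoffs; all 12 retained. Mean = 7205/12 = 600.417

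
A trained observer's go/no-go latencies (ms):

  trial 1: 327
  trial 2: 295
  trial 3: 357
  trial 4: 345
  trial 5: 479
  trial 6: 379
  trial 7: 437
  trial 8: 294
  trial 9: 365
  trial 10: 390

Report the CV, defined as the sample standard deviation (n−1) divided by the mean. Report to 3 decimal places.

0.160

n = 10, Σ = 3668, M = 366.8000
Σ(x−M)² = 30817.600; s = √(30817.600/9) = 58.5165
CV = 58.5165 / 366.8000 = 0.15953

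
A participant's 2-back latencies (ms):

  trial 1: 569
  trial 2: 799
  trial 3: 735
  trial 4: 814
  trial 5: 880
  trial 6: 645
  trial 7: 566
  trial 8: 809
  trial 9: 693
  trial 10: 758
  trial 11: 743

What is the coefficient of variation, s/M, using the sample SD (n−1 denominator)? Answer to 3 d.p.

0.139

n = 11, Σ = 8011, M = 728.2727
Σ(x−M)² = 102914.182; s = √(102914.182/10) = 101.4466
CV = 101.4466 / 728.2727 = 0.13930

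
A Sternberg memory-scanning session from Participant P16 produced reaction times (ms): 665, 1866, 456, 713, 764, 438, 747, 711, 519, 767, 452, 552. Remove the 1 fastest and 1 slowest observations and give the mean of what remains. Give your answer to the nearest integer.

Sorted: 438, 452, 456, 519, 552, 665, 711, 713, 747, 764, 767, 1866
Drop lowest 1 (438) and highest 1 (1866)
Remaining (n=10): Σ = 6346, mean = 6346/10 = 634.600

635 ms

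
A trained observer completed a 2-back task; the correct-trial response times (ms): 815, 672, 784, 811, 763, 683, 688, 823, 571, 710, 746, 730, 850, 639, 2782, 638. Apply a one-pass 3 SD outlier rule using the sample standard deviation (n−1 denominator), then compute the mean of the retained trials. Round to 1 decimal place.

n = 16, ΣRT = 13705, M = 856.562
Σ(x−M)² = 4045273.94; s = √(4045273.94/15) = 519.312
Cutoffs: 856.562 ± 3·519.312 → [-701.4, 2414.5]
Outside: 2782 → excluded.
Retained (n=15): Σ = 10923, mean = 10923/15 = 728.200

728.2 ms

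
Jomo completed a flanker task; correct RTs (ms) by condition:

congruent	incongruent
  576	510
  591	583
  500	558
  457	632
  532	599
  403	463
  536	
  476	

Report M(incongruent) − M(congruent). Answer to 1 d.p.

48.6 ms

M(congruent) = 4071/8 = 508.875
M(incongruent) = 3345/6 = 557.500
Difference = 557.500 − 508.875 = 48.625 ms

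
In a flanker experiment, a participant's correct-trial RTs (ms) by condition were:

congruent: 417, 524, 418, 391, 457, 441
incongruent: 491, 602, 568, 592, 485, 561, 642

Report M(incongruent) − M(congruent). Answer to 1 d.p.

M(congruent) = 2648/6 = 441.333
M(incongruent) = 3941/7 = 563.000
Difference = 563.000 − 441.333 = 121.667 ms

121.7 ms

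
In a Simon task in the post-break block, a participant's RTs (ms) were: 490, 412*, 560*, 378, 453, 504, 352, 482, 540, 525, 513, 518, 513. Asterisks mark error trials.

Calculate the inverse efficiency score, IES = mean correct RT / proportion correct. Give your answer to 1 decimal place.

Correct trials (n=11): 490, 378, 453, 504, 352, 482, 540, 525, 513, 518, 513
Mean correct RT = 5268/11 = 478.9091 ms
Proportion correct = 11/13
IES = 478.9091 / (11/13) = 565.983 ms

566.0 ms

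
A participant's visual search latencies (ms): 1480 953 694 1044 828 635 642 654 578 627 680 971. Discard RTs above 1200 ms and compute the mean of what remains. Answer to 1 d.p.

Excluded: 1480
Retained (n=11): Σ = 8306
Mean = 8306/11 = 755.0909

755.1 ms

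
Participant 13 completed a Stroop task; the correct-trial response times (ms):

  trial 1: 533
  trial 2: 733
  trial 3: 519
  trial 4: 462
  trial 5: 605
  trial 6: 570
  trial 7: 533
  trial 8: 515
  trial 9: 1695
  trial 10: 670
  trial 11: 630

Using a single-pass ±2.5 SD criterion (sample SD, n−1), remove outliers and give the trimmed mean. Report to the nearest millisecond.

n = 11, ΣRT = 7465, M = 678.636
Σ(x−M)² = 1197226.55; s = √(1197226.55/10) = 346.010
Cutoffs: 678.636 ± 2.5·346.010 → [-186.4, 1543.7]
Outside: 1695 → excluded.
Retained (n=10): Σ = 5770, mean = 5770/10 = 577.000

577 ms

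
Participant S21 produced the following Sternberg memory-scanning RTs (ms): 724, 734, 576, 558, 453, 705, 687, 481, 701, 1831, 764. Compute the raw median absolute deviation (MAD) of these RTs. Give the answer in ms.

63 ms

Sorted: 453, 481, 558, 576, 687, 701, 705, 724, 734, 764, 1831 → median = 701
|x − 701|: 23, 33, 125, 143, 248, 4, 14, 220, 0, 1130, 63
Sorted deviations: 0, 4, 14, 23, 33, 63, 125, 143, 220, 248, 1130 → MAD = 63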